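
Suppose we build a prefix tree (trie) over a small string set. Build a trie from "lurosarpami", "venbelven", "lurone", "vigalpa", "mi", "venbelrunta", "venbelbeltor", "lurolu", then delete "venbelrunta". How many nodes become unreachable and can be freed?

After clearing the end-marker at "venbelrunta", prune upward until reaching a node still needed by another word.
The suffix "runta" (5 nodes) is used only by "venbelrunta"; the node for "venbel" still has the child "v", so pruning stops there.
Nodes removed: 5

5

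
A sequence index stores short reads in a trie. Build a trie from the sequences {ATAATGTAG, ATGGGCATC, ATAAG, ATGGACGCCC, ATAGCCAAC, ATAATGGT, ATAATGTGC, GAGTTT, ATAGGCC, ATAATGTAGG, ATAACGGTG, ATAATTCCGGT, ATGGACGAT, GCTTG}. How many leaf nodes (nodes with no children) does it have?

13

Leaves are exactly the stored words that no other stored word extends.
Those words: "ATAACGGTG", "ATAAG", "ATAATGGT", "ATAATGTAGG", "ATAATGTGC", "ATAATTCCGGT", "ATAGCCAAC", "ATAGGCC", "ATGGACGAT", "ATGGACGCCC", "ATGGGCATC", "GAGTTT", "GCTTG"
Leaf count: 13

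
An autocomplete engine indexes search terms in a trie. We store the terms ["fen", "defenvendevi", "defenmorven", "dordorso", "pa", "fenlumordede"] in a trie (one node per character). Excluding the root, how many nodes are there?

39

Count nodes per top-level branch (shared prefixes stored once):
  'd'-branch (defenmorven, defenvendevi, dordorso): 25 nodes
  'f'-branch (fen, fenlumordede): 12 nodes
  'p'-branch (pa): 2 nodes
Sum: 39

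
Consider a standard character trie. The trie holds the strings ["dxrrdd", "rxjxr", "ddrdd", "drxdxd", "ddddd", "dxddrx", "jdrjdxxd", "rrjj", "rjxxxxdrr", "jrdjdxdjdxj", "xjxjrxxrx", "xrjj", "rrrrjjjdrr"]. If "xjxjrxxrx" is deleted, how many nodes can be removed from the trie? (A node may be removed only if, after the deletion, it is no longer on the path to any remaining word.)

A node on "xjxjrxxrx"'s path can go only if nothing else ends at it or branches off below it.
The suffix "jxjrxxrx" (8 nodes) is used only by "xjxjrxxrx"; the node for "x" still has the child "r", so pruning stops there.
Nodes removed: 8

8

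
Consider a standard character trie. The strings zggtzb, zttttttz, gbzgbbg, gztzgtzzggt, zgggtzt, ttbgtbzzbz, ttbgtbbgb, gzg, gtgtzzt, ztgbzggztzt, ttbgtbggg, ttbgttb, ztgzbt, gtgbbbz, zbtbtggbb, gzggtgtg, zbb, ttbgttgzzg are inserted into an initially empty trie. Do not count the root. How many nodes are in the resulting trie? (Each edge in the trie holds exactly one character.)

93

Insert word by word; a character creates a node only if that edge doesn't already exist:
  "zggtzb" → 6 new (z, g, g, t, z, b)
  "zttttttz" → prefix "z" already present; 7 new (t, t, t, t, t, t, z)
  "gbzgbbg" → 7 new (g, b, z, g, b, b, g)
  "gztzgtzzggt" → prefix "g" already present; 10 new (z, t, z, g, t, z, z, g, g, t)
  "zgggtzt" → prefix "zgg" already present; 4 new (g, t, z, t)
  "ttbgtbzzbz" → 10 new (t, t, b, g, t, b, z, z, b, z)
  "ttbgtbbgb" → prefix "ttbgtb" already present; 3 new (b, g, b)
  "gzg" → prefix "gz" already present; 1 new (g)
  "gtgtzzt" → prefix "g" already present; 6 new (t, g, t, z, z, t)
  "ztgbzggztzt" → prefix "zt" already present; 9 new (g, b, z, g, g, z, t, z, t)
  "ttbgtbggg" → prefix "ttbgtb" already present; 3 new (g, g, g)
  "ttbgttb" → prefix "ttbgt" already present; 2 new (t, b)
  "ztgzbt" → prefix "ztg" already present; 3 new (z, b, t)
  "gtgbbbz" → prefix "gtg" already present; 4 new (b, b, b, z)
  "zbtbtggbb" → prefix "z" already present; 8 new (b, t, b, t, g, g, b, b)
  "gzggtgtg" → prefix "gzg" already present; 5 new (g, t, g, t, g)
  "zbb" → prefix "zb" already present; 1 new (b)
  "ttbgttgzzg" → prefix "ttbgtt" already present; 4 new (g, z, z, g)
Total nodes = 6 + 7 + 7 + 10 + 4 + 10 + 3 + 1 + 6 + 9 + 3 + 2 + 3 + 4 + 8 + 5 + 1 + 4 = 93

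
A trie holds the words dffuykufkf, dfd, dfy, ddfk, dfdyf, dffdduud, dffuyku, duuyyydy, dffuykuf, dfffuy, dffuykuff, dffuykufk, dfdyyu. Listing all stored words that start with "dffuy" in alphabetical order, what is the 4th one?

Words with prefix "dffuy", in lexicographic order: "dffuyku", "dffuykuf", "dffuykuff", "dffuykufk", "dffuykufkf"
Position 4: dffuykufk

dffuykufk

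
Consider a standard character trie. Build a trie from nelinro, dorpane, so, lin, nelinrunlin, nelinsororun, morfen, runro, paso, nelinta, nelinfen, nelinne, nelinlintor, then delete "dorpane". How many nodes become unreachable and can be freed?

After clearing the end-marker at "dorpane", prune upward until reaching a node still needed by another word.
No other word shares any prefix with "dorpane", so all 7 of its nodes go.
Nodes removed: 7

7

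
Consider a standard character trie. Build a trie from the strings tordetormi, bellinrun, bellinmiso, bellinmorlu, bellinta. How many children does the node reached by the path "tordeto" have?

1

The children of the "tordeto" node are the distinct next characters among strings starting with "tordeto".
Characters that immediately follow "tordeto" among the stored strings: {r}.
That node has 1 child edge.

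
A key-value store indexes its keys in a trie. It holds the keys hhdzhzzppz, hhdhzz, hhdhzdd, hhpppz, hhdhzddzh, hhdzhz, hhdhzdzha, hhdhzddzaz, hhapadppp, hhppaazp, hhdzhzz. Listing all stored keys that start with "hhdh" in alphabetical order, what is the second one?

hhdhzddzaz

Filter for "hhdh…" and sort: "hhdhzdd", "hhdhzddzaz", "hhdhzddzh", "hhdhzdzha", "hhdhzz"
Position 2: hhdhzddzaz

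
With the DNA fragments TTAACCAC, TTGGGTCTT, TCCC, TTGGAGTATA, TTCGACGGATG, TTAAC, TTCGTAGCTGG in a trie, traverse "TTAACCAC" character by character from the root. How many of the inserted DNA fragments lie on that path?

Check each prefix of "TTAACCAC" against the stored set — each match is an end-marker on the path.
Prefixes of the query that are stored words: "TTAAC", "TTAACCAC"
Count: 2

2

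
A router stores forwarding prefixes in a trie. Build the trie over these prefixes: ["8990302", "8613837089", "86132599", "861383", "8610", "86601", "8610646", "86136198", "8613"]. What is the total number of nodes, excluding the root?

31

Insert word by word; a character creates a node only if that edge doesn't already exist:
  "8990302" → 7 new (8, 9, 9, 0, 3, 0, 2)
  "8613837089" → prefix "8" already present; 9 new (6, 1, 3, 8, 3, 7, 0, 8, 9)
  "86132599" → prefix "8613" already present; 4 new (2, 5, 9, 9)
  "861383" → prefix "861383" already present; 0 new (none)
  "8610" → prefix "861" already present; 1 new (0)
  "86601" → prefix "86" already present; 3 new (6, 0, 1)
  "8610646" → prefix "8610" already present; 3 new (6, 4, 6)
  "86136198" → prefix "8613" already present; 4 new (6, 1, 9, 8)
  "8613" → prefix "8613" already present; 0 new (none)
Total nodes = 7 + 9 + 4 + 0 + 1 + 3 + 3 + 4 + 0 = 31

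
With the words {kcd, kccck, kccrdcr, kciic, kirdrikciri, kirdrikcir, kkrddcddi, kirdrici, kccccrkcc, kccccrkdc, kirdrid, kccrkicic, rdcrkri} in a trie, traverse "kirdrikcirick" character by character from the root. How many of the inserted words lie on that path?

2

Walk "kirdrikcirick" from the root; an end-of-word marker is hit whenever a stored word is a prefix of "kirdrikcirick".
Prefixes of the query that are stored words: "kirdrikcir", "kirdrikciri"
Count: 2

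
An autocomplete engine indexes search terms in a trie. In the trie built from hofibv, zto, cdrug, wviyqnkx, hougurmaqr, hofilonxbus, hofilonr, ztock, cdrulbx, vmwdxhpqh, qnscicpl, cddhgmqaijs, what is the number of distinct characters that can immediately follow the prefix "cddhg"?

The children of the "cddhg" node are the distinct next characters among strings starting with "cddhg".
Distinct next characters after "cddhg": m.
That node has 1 child edge.

1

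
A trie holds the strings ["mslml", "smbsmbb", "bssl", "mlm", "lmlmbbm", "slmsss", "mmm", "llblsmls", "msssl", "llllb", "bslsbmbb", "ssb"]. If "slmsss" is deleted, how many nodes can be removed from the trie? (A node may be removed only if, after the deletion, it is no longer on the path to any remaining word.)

5

Walk "slmsss" from the leaf back toward the root, removing each node that no remaining word uses.
The suffix "lmsss" (5 nodes) is used only by "slmsss"; the node for "s" still has the child "m", so pruning stops there.
Nodes removed: 5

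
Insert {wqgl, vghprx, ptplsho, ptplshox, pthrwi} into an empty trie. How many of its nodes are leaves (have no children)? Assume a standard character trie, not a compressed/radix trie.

4

A leaf is a node with no children — equivalently, the end of a word that is not a proper prefix of any other stored word.
Those words: "pthrwi", "ptplshox", "vghprx", "wqgl"
Leaf count: 4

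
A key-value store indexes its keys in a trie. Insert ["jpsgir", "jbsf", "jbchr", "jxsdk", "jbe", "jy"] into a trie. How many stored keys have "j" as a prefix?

Traverse to the node for "j", then collect every word in that subtree.
Matches: "jbchr", "jbe", "jbsf", "jpsgir", "jxsdk", "jy"
Count: 6

6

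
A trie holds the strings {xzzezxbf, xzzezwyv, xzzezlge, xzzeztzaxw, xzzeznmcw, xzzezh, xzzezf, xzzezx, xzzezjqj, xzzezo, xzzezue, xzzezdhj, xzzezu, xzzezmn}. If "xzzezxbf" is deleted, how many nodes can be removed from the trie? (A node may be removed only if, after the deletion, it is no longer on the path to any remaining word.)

Walk "xzzezxbf" from the leaf back toward the root, removing each node that no remaining word uses.
The suffix "bf" (2 nodes) is used only by "xzzezxbf"; "xzzezx" is itself a stored word, so pruning stops there.
Nodes removed: 2

2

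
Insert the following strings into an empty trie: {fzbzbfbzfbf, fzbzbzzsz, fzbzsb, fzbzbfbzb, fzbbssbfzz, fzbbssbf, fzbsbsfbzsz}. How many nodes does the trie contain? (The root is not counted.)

33

Trie structure (* marks end of a word):
(root)
└─ f
   └─ z
      └─ b
         ├─ b
         │  └─ s
         │     └─ s
         │        └─ b
         │           └─ f *
         │              └─ z
         │                 └─ z *
         ├─ s
         │  └─ b
         │     └─ s
         │        └─ f
         │           └─ b
         │              └─ z
         │                 └─ s
         │                    └─ z *
         └─ z
            ├─ b
            │  ├─ f
            │  │  └─ b
            │  │     └─ z
            │  │        ├─ b *
            │  │        └─ f
            │  │           └─ b
            │  │              └─ f *
            │  └─ z
            │     └─ z
            │        └─ s
            │           └─ z *
            └─ s
               └─ b *
Counting every labelled node above: 33.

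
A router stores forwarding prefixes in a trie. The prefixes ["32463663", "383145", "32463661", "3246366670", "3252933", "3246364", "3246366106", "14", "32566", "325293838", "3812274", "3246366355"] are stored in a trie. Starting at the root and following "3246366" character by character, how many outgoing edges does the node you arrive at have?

The children of the "3246366" node are the distinct next characters among strings starting with "3246366".
Distinct next characters after "3246366": 1, 3, 6.
That node has 3 child edges.

3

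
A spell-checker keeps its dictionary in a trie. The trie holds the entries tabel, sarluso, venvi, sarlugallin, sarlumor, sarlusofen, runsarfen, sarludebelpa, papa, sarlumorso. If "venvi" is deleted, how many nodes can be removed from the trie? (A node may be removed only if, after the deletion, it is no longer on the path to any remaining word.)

5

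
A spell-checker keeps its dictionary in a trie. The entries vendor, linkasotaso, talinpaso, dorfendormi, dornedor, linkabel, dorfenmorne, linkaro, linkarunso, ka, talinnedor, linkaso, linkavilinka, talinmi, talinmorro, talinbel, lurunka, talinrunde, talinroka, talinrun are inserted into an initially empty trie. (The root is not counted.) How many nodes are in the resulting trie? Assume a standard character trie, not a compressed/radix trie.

93

Count nodes per top-level branch (shared prefixes stored once):
  'd'-branch (dorfendormi, dorfenmorne, dornedor): 21 nodes
  'k'-branch (ka): 2 nodes
  'l'-branch (linkabel, linkaro, linkarunso, linkaso, linkasotaso, linkavilinka, lurunka): 33 nodes
  't'-branch (talinbel, talinmi, talinmorro, talinnedor, talinpaso, talinroka, talinrun, talinrunde): 31 nodes
  'v'-branch (vendor): 6 nodes
Sum: 93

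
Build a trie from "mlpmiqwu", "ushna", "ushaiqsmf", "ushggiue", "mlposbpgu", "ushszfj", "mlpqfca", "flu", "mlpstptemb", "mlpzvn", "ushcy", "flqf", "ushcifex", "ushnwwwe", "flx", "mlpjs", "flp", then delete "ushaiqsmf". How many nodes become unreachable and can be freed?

A node on "ushaiqsmf"'s path can go only if nothing else ends at it or branches off below it.
The suffix "aiqsmf" (6 nodes) is used only by "ushaiqsmf"; the node for "ush" still has the child "n", so pruning stops there.
Nodes removed: 6

6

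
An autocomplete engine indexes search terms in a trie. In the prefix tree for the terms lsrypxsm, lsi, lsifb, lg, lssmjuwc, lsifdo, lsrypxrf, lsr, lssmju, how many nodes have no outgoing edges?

6

A leaf is a node with no children — equivalently, the end of a word that is not a proper prefix of any other stored word.
Those words: "lg", "lsifb", "lsifdo", "lsrypxrf", "lsrypxsm", "lssmjuwc"
Leaf count: 6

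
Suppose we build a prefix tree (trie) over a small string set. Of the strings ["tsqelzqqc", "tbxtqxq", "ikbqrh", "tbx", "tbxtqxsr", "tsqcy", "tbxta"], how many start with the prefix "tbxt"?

3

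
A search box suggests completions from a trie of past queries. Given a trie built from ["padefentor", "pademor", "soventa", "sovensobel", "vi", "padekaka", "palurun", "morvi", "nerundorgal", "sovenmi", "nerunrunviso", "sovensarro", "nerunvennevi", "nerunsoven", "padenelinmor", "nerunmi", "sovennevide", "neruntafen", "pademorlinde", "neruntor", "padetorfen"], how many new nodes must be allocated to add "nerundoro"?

The longest prefix of "nerundoro" already in the trie is "nerundor" (length 8).
So 9 − 8 = 1 new nodes.

1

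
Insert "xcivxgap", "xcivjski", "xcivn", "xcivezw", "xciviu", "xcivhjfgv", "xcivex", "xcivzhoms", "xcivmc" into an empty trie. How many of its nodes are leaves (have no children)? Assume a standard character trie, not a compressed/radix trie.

9

Leaves are exactly the stored words that no other stored word extends.
Those words: "xcivex", "xcivezw", "xcivhjfgv", "xciviu", "xcivjski", "xcivmc", "xcivn", "xcivxgap", "xcivzhoms"
Leaf count: 9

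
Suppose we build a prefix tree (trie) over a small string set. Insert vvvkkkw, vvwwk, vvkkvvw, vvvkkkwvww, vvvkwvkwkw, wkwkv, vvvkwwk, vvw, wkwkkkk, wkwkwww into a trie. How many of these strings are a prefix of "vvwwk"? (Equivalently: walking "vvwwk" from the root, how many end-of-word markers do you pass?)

2

Walk "vvwwk" from the root; an end-of-word marker is hit whenever a stored word is a prefix of "vvwwk".
Prefixes of the query that are stored words: "vvw", "vvwwk"
Count: 2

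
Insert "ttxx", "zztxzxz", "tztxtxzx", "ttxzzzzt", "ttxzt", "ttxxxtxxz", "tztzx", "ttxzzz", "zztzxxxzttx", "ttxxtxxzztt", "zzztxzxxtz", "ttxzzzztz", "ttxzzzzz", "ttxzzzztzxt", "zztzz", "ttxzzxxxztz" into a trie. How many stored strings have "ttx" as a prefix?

10

Walk to "ttx"; the words in its subtree are exactly those with that prefix.
Words under "ttx": ttxx, ttxxtxxzztt, ttxxxtxxz, ttxzt, ttxzzxxxztz, ttxzzz, ttxzzzzt, ttxzzzztz, ttxzzzztzxt, ttxzzzzz
Count: 10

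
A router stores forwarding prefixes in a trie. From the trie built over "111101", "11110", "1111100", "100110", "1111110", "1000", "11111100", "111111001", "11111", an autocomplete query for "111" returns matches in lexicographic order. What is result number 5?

1111110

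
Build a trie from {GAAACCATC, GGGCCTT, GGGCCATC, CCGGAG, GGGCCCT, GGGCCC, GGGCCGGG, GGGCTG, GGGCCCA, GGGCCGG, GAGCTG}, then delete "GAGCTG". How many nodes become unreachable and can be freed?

Walk "GAGCTG" from the leaf back toward the root, removing each node that no remaining word uses.
The suffix "GCTG" (4 nodes) is used only by "GAGCTG"; the node for "GA" still has the child "A", so pruning stops there.
Nodes removed: 4

4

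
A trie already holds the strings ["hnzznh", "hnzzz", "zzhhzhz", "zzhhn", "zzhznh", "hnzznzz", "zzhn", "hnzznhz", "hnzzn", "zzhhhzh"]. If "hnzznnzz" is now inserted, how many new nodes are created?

"hnzzn" is already a path in the trie; the remaining "nzz" must be added.
Each of the 3 remaining characters creates one node.

3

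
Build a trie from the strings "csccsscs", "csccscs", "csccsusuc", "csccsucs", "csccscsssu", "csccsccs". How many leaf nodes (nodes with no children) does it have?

5

Leaves are exactly the stored words that no other stored word extends.
Those words: "csccsccs", "csccscsssu", "csccsscs", "csccsucs", "csccsusuc"
Leaf count: 5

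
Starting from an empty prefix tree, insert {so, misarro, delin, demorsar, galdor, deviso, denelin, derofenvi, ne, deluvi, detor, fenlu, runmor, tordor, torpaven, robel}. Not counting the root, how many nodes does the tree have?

76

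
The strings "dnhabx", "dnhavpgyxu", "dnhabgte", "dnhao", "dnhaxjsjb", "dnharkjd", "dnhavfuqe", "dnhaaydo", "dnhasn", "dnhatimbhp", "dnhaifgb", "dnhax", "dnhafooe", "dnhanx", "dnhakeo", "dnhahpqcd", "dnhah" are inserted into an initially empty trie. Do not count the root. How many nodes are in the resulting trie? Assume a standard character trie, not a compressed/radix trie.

59

Insert word by word; a character creates a node only if that edge doesn't already exist:
  "dnhabx" → 6 new (d, n, h, a, b, x)
  "dnhavpgyxu" → prefix "dnha" already present; 6 new (v, p, g, y, x, u)
  "dnhabgte" → prefix "dnhab" already present; 3 new (g, t, e)
  "dnhao" → prefix "dnha" already present; 1 new (o)
  "dnhaxjsjb" → prefix "dnha" already present; 5 new (x, j, s, j, b)
  "dnharkjd" → prefix "dnha" already present; 4 new (r, k, j, d)
  "dnhavfuqe" → prefix "dnhav" already present; 4 new (f, u, q, e)
  "dnhaaydo" → prefix "dnha" already present; 4 new (a, y, d, o)
  "dnhasn" → prefix "dnha" already present; 2 new (s, n)
  "dnhatimbhp" → prefix "dnha" already present; 6 new (t, i, m, b, h, p)
  "dnhaifgb" → prefix "dnha" already present; 4 new (i, f, g, b)
  "dnhax" → prefix "dnhax" already present; 0 new (none)
  "dnhafooe" → prefix "dnha" already present; 4 new (f, o, o, e)
  "dnhanx" → prefix "dnha" already present; 2 new (n, x)
  "dnhakeo" → prefix "dnha" already present; 3 new (k, e, o)
  "dnhahpqcd" → prefix "dnha" already present; 5 new (h, p, q, c, d)
  "dnhah" → prefix "dnhah" already present; 0 new (none)
Total nodes = 6 + 6 + 3 + 1 + 5 + 4 + 4 + 4 + 2 + 6 + 4 + 0 + 4 + 2 + 3 + 5 + 0 = 59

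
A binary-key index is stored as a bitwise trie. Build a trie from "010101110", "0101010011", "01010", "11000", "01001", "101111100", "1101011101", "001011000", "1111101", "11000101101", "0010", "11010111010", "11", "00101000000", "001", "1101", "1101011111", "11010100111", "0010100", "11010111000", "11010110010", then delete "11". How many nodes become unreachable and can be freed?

0

A node on "11"'s path can go only if nothing else ends at it or branches off below it.
Every node on "11" is still needed (e.g. by "11000"), so nothing is freed.
Nodes removed: 0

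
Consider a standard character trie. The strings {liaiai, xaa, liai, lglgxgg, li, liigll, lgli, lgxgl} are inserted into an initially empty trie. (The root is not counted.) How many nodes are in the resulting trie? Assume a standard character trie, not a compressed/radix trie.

23

Count nodes per top-level branch (shared prefixes stored once):
  'l'-branch (lglgxgg, lgli, lgxgl, li, liai, liaiai, liigll): 20 nodes
  'x'-branch (xaa): 3 nodes
Sum: 23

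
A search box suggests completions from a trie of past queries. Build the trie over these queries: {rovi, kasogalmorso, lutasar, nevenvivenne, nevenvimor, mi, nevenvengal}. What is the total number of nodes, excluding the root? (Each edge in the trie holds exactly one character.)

45

For each word, the new-node count is its length minus the longest prefix already in the trie:
  "rovi" → 4 new (r, o, v, i)
  "kasogalmorso" → 12 new (k, a, s, o, g, a, l, m, o, r, s, o)
  "lutasar" → 7 new (l, u, t, a, s, a, r)
  "nevenvivenne" → 12 new (n, e, v, e, n, v, i, v, e, n, n, e)
  "nevenvimor" → prefix "nevenvi" already present; 3 new (m, o, r)
  "mi" → 2 new (m, i)
  "nevenvengal" → prefix "nevenv" already present; 5 new (e, n, g, a, l)
Total nodes = 4 + 12 + 7 + 12 + 3 + 2 + 5 = 45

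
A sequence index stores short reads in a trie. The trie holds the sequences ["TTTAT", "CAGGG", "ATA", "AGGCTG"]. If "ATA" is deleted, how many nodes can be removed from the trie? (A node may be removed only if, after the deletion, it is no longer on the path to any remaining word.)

After clearing the end-marker at "ATA", prune upward until reaching a node still needed by another word.
The suffix "TA" (2 nodes) is used only by "ATA"; the node for "A" still has the child "G", so pruning stops there.
Nodes removed: 2

2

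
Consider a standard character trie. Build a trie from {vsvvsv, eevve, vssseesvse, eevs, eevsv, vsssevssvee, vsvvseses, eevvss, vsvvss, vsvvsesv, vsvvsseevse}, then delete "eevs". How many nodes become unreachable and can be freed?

Walk "eevs" from the leaf back toward the root, removing each node that no remaining word uses.
Every node on "eevs" is still needed (e.g. by "eevsv"), so nothing is freed.
Nodes removed: 0

0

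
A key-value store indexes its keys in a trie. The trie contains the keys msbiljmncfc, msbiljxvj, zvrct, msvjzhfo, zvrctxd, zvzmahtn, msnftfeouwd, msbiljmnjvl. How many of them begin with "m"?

5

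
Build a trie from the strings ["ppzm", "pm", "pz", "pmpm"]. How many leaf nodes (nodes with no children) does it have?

3

A leaf is a node with no children — equivalently, the end of a word that is not a proper prefix of any other stored word.
Those words: "pmpm", "ppzm", "pz"
Leaf count: 3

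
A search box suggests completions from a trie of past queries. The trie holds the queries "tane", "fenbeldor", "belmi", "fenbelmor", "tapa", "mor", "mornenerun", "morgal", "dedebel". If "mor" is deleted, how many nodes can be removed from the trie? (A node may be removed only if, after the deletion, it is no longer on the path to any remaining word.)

Walk "mor" from the leaf back toward the root, removing each node that no remaining word uses.
Every node on "mor" is still needed (e.g. by "mornenerun"), so nothing is freed.
Nodes removed: 0

0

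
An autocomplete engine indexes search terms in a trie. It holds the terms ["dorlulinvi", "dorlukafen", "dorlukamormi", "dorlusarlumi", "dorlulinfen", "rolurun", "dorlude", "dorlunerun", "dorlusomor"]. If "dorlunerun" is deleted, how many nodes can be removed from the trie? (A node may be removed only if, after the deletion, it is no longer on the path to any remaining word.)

After clearing the end-marker at "dorlunerun", prune upward until reaching a node still needed by another word.
The suffix "nerun" (5 nodes) is used only by "dorlunerun"; the node for "dorlu" still has the child "l", so pruning stops there.
Nodes removed: 5

5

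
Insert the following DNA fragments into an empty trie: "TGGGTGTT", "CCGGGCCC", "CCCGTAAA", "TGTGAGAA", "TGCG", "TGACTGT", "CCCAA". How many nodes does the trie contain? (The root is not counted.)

37

For each word, the new-node count is its length minus the longest prefix already in the trie:
  "TGGGTGTT" → 8 new (T, G, G, G, T, G, T, T)
  "CCGGGCCC" → 8 new (C, C, G, G, G, C, C, C)
  "CCCGTAAA" → prefix "CC" already present; 6 new (C, G, T, A, A, A)
  "TGTGAGAA" → prefix "TG" already present; 6 new (T, G, A, G, A, A)
  "TGCG" → prefix "TG" already present; 2 new (C, G)
  "TGACTGT" → prefix "TG" already present; 5 new (A, C, T, G, T)
  "CCCAA" → prefix "CCC" already present; 2 new (A, A)
Total nodes = 8 + 8 + 6 + 6 + 2 + 5 + 2 = 37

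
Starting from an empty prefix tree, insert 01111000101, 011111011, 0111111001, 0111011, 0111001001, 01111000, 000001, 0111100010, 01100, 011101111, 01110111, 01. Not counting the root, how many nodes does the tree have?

36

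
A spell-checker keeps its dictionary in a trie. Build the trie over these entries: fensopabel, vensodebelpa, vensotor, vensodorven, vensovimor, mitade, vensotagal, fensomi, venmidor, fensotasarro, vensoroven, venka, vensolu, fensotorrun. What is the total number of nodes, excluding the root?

Trace insertions, counting only characters that open a new branch:
  "fensopabel" → 10 new (f, e, n, s, o, p, a, b, e, l)
  "vensodebelpa" → 12 new (v, e, n, s, o, d, e, b, e, l, p, a)
  "vensotor" → prefix "venso" already present; 3 new (t, o, r)
  "vensodorven" → prefix "vensod" already present; 5 new (o, r, v, e, n)
  "vensovimor" → prefix "venso" already present; 5 new (v, i, m, o, r)
  "mitade" → 6 new (m, i, t, a, d, e)
  "vensotagal" → prefix "vensot" already present; 4 new (a, g, a, l)
  "fensomi" → prefix "fenso" already present; 2 new (m, i)
  "venmidor" → prefix "ven" already present; 5 new (m, i, d, o, r)
  "fensotasarro" → prefix "fenso" already present; 7 new (t, a, s, a, r, r, o)
  "vensoroven" → prefix "venso" already present; 5 new (r, o, v, e, n)
  "venka" → prefix "ven" already present; 2 new (k, a)
  "vensolu" → prefix "venso" already present; 2 new (l, u)
  "fensotorrun" → prefix "fensot" already present; 5 new (o, r, r, u, n)
Total nodes = 10 + 12 + 3 + 5 + 5 + 6 + 4 + 2 + 5 + 7 + 5 + 2 + 2 + 5 = 73

73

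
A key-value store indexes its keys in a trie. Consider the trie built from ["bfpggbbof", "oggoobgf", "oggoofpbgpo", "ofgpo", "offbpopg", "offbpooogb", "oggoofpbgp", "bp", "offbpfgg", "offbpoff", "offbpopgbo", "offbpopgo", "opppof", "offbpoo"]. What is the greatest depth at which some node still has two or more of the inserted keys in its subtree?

10

The deepest shared node is where two words last agree before diverging.
"oggoofpbgp" and "oggoofpbgpo" agree on "oggoofpbgp" (10 characters) before diverging; nothing deeper is shared.
Longest shared-prefix length: 10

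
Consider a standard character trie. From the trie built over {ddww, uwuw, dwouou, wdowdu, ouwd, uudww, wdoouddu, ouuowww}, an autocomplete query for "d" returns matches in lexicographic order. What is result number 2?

Filter for "d…" and sort: "ddww", "dwouou"
Position 2: dwouou

dwouou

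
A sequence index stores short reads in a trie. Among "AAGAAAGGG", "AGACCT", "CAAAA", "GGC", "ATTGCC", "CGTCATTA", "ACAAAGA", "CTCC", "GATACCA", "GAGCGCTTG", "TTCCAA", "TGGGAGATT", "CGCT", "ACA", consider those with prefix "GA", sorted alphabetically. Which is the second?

DFS of the "GA" subtree visits, in order: "GAGCGCTTG", "GATACCA"
Position 2: GATACCA

GATACCA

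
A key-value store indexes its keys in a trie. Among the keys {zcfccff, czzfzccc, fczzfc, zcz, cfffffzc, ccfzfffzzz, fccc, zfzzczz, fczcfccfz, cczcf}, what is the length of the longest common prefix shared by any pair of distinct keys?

Look for the deepest trie node that still has at least two words in its subtree.
"fczcfccfz" and "fczzfc" agree on "fcz" (3 characters) before diverging; nothing deeper is shared.
Longest shared-prefix length: 3

3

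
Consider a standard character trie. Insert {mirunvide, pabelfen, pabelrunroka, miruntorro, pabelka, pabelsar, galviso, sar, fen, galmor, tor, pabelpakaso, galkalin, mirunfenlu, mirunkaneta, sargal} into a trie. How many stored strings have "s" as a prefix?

2

Walk to "s"; the words in its subtree are exactly those with that prefix.
Matches: "sar", "sargal"
Count: 2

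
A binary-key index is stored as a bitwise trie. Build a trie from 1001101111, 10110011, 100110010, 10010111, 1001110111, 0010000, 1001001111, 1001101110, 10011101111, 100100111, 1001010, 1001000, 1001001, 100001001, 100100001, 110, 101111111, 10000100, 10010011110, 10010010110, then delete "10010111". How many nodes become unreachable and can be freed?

A node on "10010111"'s path can go only if nothing else ends at it or branches off below it.
The suffix "11" (2 nodes) is used only by "10010111"; the node for "100101" still has the child "0", so pruning stops there.
Nodes removed: 2

2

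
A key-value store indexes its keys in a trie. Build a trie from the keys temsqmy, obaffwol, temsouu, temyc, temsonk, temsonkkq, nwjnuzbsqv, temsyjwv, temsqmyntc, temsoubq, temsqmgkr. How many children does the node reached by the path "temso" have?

2

Follow the path "temso" to its node, then look at its outgoing edges.
Distinct next characters after "temso": n, u.
That node has 2 child edges.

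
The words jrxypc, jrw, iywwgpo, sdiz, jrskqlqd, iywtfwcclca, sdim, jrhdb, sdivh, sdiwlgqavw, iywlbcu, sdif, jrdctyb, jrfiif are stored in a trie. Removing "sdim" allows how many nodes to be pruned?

A node on "sdim"'s path can go only if nothing else ends at it or branches off below it.
The suffix "m" (1 node) is used only by "sdim"; the node for "sdi" still has the child "z", so pruning stops there.
Nodes removed: 1

1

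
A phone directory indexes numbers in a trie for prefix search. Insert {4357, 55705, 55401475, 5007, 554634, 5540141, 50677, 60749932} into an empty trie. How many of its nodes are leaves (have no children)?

8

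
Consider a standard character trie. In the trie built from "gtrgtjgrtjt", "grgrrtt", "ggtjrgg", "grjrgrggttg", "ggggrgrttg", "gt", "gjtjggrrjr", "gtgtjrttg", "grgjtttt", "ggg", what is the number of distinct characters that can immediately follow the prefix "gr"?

Follow the path "gr" to its node, then look at its outgoing edges.
Distinct next characters after "gr": g, j.
That node has 2 child edges.

2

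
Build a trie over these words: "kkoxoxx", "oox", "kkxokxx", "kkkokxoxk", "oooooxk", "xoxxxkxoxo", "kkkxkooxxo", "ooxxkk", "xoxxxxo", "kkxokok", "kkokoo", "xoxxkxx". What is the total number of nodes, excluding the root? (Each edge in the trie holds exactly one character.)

57

For each word, the new-node count is its length minus the longest prefix already in the trie:
  "kkoxoxx" → 7 new (k, k, o, x, o, x, x)
  "oox" → 3 new (o, o, x)
  "kkxokxx" → prefix "kk" already present; 5 new (x, o, k, x, x)
  "kkkokxoxk" → prefix "kk" already present; 7 new (k, o, k, x, o, x, k)
  "oooooxk" → prefix "oo" already present; 5 new (o, o, o, x, k)
  "xoxxxkxoxo" → 10 new (x, o, x, x, x, k, x, o, x, o)
  "kkkxkooxxo" → prefix "kkk" already present; 7 new (x, k, o, o, x, x, o)
  "ooxxkk" → prefix "oox" already present; 3 new (x, k, k)
  "xoxxxxo" → prefix "xoxxx" already present; 2 new (x, o)
  "kkxokok" → prefix "kkxok" already present; 2 new (o, k)
  "kkokoo" → prefix "kko" already present; 3 new (k, o, o)
  "xoxxkxx" → prefix "xoxx" already present; 3 new (k, x, x)
Total nodes = 7 + 3 + 5 + 7 + 5 + 10 + 7 + 3 + 2 + 2 + 3 + 3 = 57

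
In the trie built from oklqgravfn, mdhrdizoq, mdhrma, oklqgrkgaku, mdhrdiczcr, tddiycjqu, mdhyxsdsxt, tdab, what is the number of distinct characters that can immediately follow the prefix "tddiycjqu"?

0

Follow the path "tddiycjqu" to its node, then look at its outgoing edges.
No stored string extends past "tddiycjqu".
That node has 0 child edges.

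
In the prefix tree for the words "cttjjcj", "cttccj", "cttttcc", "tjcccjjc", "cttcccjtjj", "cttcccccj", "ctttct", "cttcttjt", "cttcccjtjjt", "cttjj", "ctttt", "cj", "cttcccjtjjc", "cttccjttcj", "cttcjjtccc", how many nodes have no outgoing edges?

A leaf is a node with no children — equivalently, the end of a word that is not a proper prefix of any other stored word.
Those words: "cj", "cttcccccj", "cttcccjtjjc", "cttcccjtjjt", "cttccjttcj", "cttcjjtccc", "cttcttjt", "cttjjcj", "ctttct", "cttttcc", "tjcccjjc"
Leaf count: 11

11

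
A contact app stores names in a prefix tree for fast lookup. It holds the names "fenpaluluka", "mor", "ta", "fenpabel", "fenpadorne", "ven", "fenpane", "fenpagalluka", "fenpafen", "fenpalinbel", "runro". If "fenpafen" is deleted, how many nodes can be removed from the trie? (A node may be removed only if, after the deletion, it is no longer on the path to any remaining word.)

After clearing the end-marker at "fenpafen", prune upward until reaching a node still needed by another word.
The suffix "fen" (3 nodes) is used only by "fenpafen"; the node for "fenpa" still has the child "l", so pruning stops there.
Nodes removed: 3

3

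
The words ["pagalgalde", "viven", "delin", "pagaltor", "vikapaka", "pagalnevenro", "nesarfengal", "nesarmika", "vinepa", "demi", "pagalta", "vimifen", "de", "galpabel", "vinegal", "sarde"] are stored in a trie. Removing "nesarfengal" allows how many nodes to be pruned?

6

Walk "nesarfengal" from the leaf back toward the root, removing each node that no remaining word uses.
The suffix "fengal" (6 nodes) is used only by "nesarfengal"; the node for "nesar" still has the child "m", so pruning stops there.
Nodes removed: 6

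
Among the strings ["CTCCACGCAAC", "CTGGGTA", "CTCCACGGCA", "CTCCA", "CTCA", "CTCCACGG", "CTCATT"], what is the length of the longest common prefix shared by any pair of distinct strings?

Equivalently: take the maximum, over all pairs, of their longest common prefix length.
"CTCCACGG" and "CTCCACGGCA" agree on "CTCCACGG" (8 characters) before diverging; nothing deeper is shared.
Longest shared-prefix length: 8

8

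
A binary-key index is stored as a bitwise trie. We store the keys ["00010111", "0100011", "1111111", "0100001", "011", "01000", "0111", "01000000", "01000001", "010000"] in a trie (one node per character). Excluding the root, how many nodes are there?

Count nodes per top-level branch (shared prefixes stored once):
  '0'-branch (00010111, 01000, 010000, 01000000, 01000001, 0100001, 0100011, 011, 0111): 21 nodes
  '1'-branch (1111111): 7 nodes
Sum: 28

28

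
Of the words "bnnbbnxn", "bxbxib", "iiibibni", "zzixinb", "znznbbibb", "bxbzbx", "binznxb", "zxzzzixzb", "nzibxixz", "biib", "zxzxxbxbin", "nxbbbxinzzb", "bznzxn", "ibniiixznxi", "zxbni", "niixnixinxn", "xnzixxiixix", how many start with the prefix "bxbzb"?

Filter for entries beginning with "bxbzb":
Words under "bxbzb": bxbzbx
Count: 1

1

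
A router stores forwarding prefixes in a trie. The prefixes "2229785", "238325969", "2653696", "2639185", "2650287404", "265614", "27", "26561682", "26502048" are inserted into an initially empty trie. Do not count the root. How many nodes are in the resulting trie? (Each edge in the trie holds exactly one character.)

43

For each word, the new-node count is its length minus the longest prefix already in the trie:
  "2229785" → 7 new (2, 2, 2, 9, 7, 8, 5)
  "238325969" → prefix "2" already present; 8 new (3, 8, 3, 2, 5, 9, 6, 9)
  "2653696" → prefix "2" already present; 6 new (6, 5, 3, 6, 9, 6)
  "2639185" → prefix "26" already present; 5 new (3, 9, 1, 8, 5)
  "2650287404" → prefix "265" already present; 7 new (0, 2, 8, 7, 4, 0, 4)
  "265614" → prefix "265" already present; 3 new (6, 1, 4)
  "27" → prefix "2" already present; 1 new (7)
  "26561682" → prefix "26561" already present; 3 new (6, 8, 2)
  "26502048" → prefix "26502" already present; 3 new (0, 4, 8)
Total nodes = 7 + 8 + 6 + 5 + 7 + 3 + 1 + 3 + 3 = 43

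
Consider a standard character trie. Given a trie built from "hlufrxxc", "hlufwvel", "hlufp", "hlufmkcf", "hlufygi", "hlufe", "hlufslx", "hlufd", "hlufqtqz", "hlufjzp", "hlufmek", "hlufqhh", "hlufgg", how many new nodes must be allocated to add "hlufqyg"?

2

Walking "hlufqyg" from the root, the first 5 characters ("hlufq") follow existing edges; "y" is the first miss.
New nodes needed: |"hlufqyg"| − 5 = 7 − 5 = 2.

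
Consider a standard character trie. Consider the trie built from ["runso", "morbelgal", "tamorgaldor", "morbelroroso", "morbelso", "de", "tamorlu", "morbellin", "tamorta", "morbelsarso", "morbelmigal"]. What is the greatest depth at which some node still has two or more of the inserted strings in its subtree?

7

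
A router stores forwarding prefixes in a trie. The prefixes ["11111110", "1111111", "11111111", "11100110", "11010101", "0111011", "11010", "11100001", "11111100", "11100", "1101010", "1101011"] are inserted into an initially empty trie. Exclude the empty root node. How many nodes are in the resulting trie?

33

Trace insertions, counting only characters that open a new branch:
  "11111110" → 8 new (1, 1, 1, 1, 1, 1, 1, 0)
  "1111111" → prefix "1111111" already present; 0 new (none)
  "11111111" → prefix "1111111" already present; 1 new (1)
  "11100110" → prefix "111" already present; 5 new (0, 0, 1, 1, 0)
  "11010101" → prefix "11" already present; 6 new (0, 1, 0, 1, 0, 1)
  "0111011" → 7 new (0, 1, 1, 1, 0, 1, 1)
  "11010" → prefix "11010" already present; 0 new (none)
  "11100001" → prefix "11100" already present; 3 new (0, 0, 1)
  "11111100" → prefix "111111" already present; 2 new (0, 0)
  "11100" → prefix "11100" already present; 0 new (none)
  "1101010" → prefix "1101010" already present; 0 new (none)
  "1101011" → prefix "110101" already present; 1 new (1)
Total nodes = 8 + 0 + 1 + 5 + 6 + 7 + 0 + 3 + 2 + 0 + 0 + 1 = 33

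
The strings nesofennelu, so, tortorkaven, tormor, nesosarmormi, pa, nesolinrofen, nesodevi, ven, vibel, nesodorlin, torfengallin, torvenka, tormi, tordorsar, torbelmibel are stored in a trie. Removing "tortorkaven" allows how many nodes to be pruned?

Walk "tortorkaven" from the leaf back toward the root, removing each node that no remaining word uses.
The suffix "torkaven" (8 nodes) is used only by "tortorkaven"; the node for "tor" still has the child "m", so pruning stops there.
Nodes removed: 8

8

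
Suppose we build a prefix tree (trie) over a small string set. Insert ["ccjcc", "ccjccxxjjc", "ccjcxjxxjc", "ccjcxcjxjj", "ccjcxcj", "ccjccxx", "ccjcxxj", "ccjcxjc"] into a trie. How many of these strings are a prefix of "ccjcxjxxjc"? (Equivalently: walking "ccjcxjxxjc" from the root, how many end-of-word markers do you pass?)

1

Traverse "ccjcxjxxjc" character by character; count nodes along the way that are marked as word ends.
Prefixes of the query that are stored words: "ccjcxjxxjc"
Count: 1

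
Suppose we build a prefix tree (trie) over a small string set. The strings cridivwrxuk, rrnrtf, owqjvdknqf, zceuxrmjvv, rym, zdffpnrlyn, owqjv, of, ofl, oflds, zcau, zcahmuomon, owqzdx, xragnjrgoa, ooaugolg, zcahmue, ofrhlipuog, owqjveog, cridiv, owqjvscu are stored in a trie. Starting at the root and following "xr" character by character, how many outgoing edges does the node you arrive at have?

Walk "xr" from the root, arriving at one node.
Distinct next characters after "xr": a.
That node has 1 child edge.

1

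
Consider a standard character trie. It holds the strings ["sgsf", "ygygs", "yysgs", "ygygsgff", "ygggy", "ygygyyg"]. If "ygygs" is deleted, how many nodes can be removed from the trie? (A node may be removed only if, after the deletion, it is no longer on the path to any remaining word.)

0

After clearing the end-marker at "ygygs", prune upward until reaching a node still needed by another word.
Every node on "ygygs" is still needed (e.g. by "ygygsgff"), so nothing is freed.
Nodes removed: 0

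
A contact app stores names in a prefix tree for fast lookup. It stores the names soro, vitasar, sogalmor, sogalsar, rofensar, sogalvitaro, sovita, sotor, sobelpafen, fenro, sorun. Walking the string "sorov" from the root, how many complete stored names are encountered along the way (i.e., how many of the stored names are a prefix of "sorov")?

Traverse "sorov" character by character; count nodes along the way that are marked as word ends.
Prefixes of the query that are stored words: "soro"
Count: 1

1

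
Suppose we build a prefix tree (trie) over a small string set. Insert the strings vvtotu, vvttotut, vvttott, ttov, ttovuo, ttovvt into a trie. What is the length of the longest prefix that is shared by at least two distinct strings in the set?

Look for the deepest trie node that still has at least two words in its subtree.
e.g. "vvttott" and "vvttotut" share the prefix "vvttot" of length 6; no pair shares a longer one.
Longest shared-prefix length: 6

6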